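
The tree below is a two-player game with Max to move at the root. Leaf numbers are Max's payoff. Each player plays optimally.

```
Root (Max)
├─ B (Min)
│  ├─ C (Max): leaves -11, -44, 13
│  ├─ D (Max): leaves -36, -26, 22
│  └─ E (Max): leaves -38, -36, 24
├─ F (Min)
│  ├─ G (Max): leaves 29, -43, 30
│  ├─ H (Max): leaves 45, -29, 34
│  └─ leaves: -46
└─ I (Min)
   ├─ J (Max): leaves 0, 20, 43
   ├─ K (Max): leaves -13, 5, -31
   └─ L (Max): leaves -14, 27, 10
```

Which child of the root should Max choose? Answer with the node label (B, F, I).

C (Max): max(-11, -44, 13) = 13
D (Max): max(-36, -26, 22) = 22
E (Max): max(-38, -36, 24) = 24
B (Min): min(13, 22, 24) = 13
G (Max): max(29, -43, 30) = 30
H (Max): max(45, -29, 34) = 45
F (Min): min(30, 45, -46) = -46
J (Max): max(0, 20, 43) = 43
K (Max): max(-13, 5, -31) = 5
L (Max): max(-14, 27, 10) = 27
I (Min): min(43, 5, 27) = 5
Root (Max): max(13, -46, 5) = 13
Max picks the child with the highest value: B (value 13).

B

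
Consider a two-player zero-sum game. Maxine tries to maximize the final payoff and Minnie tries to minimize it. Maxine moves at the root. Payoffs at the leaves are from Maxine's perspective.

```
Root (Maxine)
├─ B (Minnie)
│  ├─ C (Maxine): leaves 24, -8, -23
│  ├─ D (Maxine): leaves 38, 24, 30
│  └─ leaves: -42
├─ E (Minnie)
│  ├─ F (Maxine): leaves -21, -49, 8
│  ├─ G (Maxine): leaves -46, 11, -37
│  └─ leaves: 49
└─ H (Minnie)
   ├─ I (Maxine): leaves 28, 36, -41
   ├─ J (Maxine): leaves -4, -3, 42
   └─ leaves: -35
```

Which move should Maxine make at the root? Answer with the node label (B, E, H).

E

C (Maxine): max(24, -8, -23) = 24
D (Maxine): max(38, 24, 30) = 38
B (Minnie): min(24, 38, -42) = -42
F (Maxine): max(-21, -49, 8) = 8
G (Maxine): max(-46, 11, -37) = 11
E (Minnie): min(8, 11, 49) = 8
I (Maxine): max(28, 36, -41) = 36
J (Maxine): max(-4, -3, 42) = 42
H (Minnie): min(36, 42, -35) = -35
Root (Maxine): max(-42, 8, -35) = 8
Maxine picks the child with the highest value: E (value 8).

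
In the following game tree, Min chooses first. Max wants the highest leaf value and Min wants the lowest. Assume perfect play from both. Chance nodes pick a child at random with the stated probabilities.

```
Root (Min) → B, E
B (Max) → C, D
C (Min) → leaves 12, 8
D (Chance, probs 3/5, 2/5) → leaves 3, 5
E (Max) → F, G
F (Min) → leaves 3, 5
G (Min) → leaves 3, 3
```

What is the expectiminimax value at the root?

3

C (Min): min(12, 8) = 8
D (Chance): 3/5·3 + 2/5·5 = 3.8
B (Max): max(8, 3.8) = 8
F (Min): min(3, 5) = 3
G (Min): min(3, 3) = 3
E (Max): max(3, 3) = 3
Root (Min): min(8, 3) = 3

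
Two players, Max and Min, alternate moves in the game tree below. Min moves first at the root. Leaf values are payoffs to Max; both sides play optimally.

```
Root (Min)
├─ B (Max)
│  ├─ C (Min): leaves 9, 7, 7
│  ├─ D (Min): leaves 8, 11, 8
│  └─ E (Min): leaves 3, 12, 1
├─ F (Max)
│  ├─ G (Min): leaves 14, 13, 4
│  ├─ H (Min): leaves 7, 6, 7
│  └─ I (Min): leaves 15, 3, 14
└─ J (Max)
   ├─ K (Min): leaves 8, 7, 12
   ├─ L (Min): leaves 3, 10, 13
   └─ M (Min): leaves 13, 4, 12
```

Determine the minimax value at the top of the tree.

6

C (Min): min(9, 7, 7) = 7
D (Min): min(8, 11, 8) = 8
E (Min): min(3, 12, 1) = 1
B (Max): max(7, 8, 1) = 8
G (Min): min(14, 13, 4) = 4
H (Min): min(7, 6, 7) = 6
I (Min): min(15, 3, 14) = 3
F (Max): max(4, 6, 3) = 6
K (Min): min(8, 7, 12) = 7
L (Min): min(3, 10, 13) = 3
M (Min): min(13, 4, 12) = 4
J (Max): max(7, 3, 4) = 7
Root (Min): min(8, 6, 7) = 6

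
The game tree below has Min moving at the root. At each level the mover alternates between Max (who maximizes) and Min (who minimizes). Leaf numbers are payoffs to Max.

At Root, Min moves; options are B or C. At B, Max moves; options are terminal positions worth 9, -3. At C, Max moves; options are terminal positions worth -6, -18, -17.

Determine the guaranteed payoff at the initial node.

-6

B (Max): max(9, -3) = 9
C (Max): max(-6, -18, -17) = -6
Root (Min): min(9, -6) = -6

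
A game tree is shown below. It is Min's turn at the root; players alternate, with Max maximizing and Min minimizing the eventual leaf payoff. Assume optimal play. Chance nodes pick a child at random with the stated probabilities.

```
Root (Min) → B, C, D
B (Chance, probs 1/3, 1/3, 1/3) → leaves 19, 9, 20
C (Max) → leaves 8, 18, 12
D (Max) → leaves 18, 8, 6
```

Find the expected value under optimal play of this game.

B (Chance): 1/3·19 + 1/3·9 + 1/3·20 = 16
C (Max): max(8, 18, 12) = 18
D (Max): max(18, 8, 6) = 18
Root (Min): min(16, 18, 18) = 16

16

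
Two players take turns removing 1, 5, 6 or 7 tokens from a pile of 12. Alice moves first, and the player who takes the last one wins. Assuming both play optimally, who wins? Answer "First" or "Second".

Second

W/L table (W = player to move can force a win):
i:   0  1  2  3  4  5  6  7  8  9 10 11 12
     L  W  L  W  L  W  W  W  W  W  W  W  L
Position 12 is L, so the second player wins.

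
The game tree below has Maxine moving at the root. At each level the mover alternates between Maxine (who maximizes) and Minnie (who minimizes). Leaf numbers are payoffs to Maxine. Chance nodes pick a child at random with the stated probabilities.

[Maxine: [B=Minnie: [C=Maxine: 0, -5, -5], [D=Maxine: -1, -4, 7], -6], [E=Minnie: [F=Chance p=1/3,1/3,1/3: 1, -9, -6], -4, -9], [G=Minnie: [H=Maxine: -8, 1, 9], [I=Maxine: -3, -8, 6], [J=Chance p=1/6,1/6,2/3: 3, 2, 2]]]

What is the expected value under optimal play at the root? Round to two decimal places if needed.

2.17

C (Maxine): max(0, -5, -5) = 0
D (Maxine): max(-1, -4, 7) = 7
B (Minnie): min(0, 7, -6) = -6
F (Chance): 1/3·1 + 1/3·-9 + 1/3·-6 = -4.67
E (Minnie): min(-4.67, -4, -9) = -9
H (Maxine): max(-8, 1, 9) = 9
I (Maxine): max(-3, -8, 6) = 6
J (Chance): 1/6·3 + 1/6·2 + 2/3·2 = 2.17
G (Minnie): min(9, 6, 2.17) = 2.17
Root (Maxine): max(-6, -9, 2.17) = 2.17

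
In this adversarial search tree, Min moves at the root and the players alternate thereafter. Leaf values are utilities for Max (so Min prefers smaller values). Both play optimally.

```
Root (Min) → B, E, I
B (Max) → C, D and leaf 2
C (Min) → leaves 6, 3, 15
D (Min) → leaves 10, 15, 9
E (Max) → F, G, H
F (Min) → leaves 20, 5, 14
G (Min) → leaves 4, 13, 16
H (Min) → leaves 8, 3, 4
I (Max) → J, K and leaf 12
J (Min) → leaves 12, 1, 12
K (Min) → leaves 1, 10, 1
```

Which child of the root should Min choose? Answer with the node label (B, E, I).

C (Min): min(6, 3, 15) = 3
D (Min): min(10, 15, 9) = 9
B (Max): max(3, 9, 2) = 9
F (Min): min(20, 5, 14) = 5
G (Min): min(4, 13, 16) = 4
H (Min): min(8, 3, 4) = 3
E (Max): max(5, 4, 3) = 5
J (Min): min(12, 1, 12) = 1
K (Min): min(1, 10, 1) = 1
I (Max): max(1, 1, 12) = 12
Root (Min): min(9, 5, 12) = 5
Min picks the child with the lowest value: E (value 5).

E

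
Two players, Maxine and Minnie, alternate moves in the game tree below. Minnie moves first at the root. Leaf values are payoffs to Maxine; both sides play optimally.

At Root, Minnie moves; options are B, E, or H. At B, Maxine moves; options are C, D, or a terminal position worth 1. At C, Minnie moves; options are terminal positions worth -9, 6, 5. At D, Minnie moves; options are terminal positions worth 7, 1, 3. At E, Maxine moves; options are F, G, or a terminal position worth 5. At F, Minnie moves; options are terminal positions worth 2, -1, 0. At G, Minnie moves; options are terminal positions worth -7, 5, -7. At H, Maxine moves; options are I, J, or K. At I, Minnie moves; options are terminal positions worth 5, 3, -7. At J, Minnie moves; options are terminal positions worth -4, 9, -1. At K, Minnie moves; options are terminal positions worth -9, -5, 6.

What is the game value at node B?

1

C: min(-9, 6, 5) = -9
D: min(7, 1, 3) = 1
B: max(-9, 1, 1) = 1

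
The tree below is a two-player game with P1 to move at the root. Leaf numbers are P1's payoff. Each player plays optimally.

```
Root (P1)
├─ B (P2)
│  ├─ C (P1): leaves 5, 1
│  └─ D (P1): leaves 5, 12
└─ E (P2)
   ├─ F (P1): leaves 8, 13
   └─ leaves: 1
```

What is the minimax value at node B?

C: max(5, 1) = 5
D: max(5, 12) = 12
B: min(5, 12) = 5

5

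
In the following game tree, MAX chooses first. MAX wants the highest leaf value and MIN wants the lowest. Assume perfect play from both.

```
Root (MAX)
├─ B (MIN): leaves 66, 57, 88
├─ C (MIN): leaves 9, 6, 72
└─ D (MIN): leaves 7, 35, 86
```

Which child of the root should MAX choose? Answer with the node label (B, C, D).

B

B (MIN): min(66, 57, 88) = 57
C (MIN): min(9, 6, 72) = 6
D (MIN): min(7, 35, 86) = 7
Root (MAX): max(57, 6, 7) = 57
MAX picks the child with the highest value: B (value 57).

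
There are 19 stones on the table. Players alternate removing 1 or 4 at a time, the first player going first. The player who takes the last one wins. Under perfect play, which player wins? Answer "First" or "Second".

First

i:   0  1  2  3  4  5  6  7  8  9 10 11 12 13 14 15 16 17 18 19
     L  W  L  W  W  L  W  L  W  W  L  W  L  W  W  L  W  L  W  W
Position 19 is W, so the first player wins.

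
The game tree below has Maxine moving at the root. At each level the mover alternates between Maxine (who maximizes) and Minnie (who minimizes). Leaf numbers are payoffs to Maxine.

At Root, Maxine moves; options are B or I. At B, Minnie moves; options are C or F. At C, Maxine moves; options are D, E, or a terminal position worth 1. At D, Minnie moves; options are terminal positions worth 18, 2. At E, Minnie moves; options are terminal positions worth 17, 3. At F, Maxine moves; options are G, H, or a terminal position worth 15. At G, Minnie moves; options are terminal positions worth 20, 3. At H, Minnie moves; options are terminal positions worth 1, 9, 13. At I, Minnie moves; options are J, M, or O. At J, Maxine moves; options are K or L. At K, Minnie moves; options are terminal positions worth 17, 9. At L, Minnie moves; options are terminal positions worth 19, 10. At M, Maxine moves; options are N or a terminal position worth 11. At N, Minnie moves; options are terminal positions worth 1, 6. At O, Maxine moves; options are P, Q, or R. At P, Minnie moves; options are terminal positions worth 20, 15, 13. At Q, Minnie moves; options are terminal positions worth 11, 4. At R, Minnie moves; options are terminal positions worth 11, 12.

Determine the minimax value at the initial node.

D (Minnie): min(18, 2) = 2
E (Minnie): min(17, 3) = 3
C (Maxine): max(2, 3, 1) = 3
G (Minnie): min(20, 3) = 3
H (Minnie): min(1, 9, 13) = 1
F (Maxine): max(3, 1, 15) = 15
B (Minnie): min(3, 15) = 3
K (Minnie): min(17, 9) = 9
L (Minnie): min(19, 10) = 10
J (Maxine): max(9, 10) = 10
N (Minnie): min(1, 6) = 1
M (Maxine): max(1, 11) = 11
P (Minnie): min(20, 15, 13) = 13
Q (Minnie): min(11, 4) = 4
R (Minnie): min(11, 12) = 11
O (Maxine): max(13, 4, 11) = 13
I (Minnie): min(10, 11, 13) = 10
Root (Maxine): max(3, 10) = 10

10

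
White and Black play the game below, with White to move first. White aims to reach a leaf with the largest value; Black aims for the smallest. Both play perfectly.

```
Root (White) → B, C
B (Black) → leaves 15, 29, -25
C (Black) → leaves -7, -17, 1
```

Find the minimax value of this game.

B (Black): min(15, 29, -25) = -25
C (Black): min(-7, -17, 1) = -17
Root (White): max(-25, -17) = -17

-17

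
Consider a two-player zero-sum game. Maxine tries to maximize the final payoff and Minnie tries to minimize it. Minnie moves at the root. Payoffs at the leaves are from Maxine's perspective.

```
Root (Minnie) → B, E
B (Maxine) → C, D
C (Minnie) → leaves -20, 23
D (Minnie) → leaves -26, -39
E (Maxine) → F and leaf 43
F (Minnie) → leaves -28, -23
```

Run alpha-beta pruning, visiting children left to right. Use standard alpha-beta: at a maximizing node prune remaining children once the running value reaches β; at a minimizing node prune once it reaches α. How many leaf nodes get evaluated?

C [α=-∞,β=+∞]: v=-20
D [α=-20,β=+∞]: v=-26 after child 1 ≤ α → α-cutoff, skip 1
B [α=-∞,β=+∞]: v=-20
F [α=-∞,β=-20]: v=-28
E [α=-∞,β=-20]: v=43
Root [α=-∞,β=+∞]: v=-20
Leaves evaluated: 6 of 7.

6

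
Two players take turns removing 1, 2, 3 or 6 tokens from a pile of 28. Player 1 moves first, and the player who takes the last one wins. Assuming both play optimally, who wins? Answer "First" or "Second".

Second

Compute winning (W) and losing (L) positions by backward induction:
i:   0  1  2  3  4  5  6  7  8  9 10 11 12 13 14 15 16 17 18 19 20 21 22 23 24 25 26 27 28
     L  W  W  W  L  W  W  W  L  W  W  W  L  W  W  W  L  W  W  W  L  W  W  W  L  W  W  W  L
Position 28 is L, so the second player wins.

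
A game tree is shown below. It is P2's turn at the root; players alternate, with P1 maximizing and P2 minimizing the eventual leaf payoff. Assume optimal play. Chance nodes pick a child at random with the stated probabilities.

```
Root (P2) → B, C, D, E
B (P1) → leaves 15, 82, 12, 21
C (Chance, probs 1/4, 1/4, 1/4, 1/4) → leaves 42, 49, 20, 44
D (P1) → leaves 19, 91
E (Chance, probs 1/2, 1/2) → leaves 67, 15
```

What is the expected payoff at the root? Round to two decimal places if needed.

B (P1): max(15, 82, 12, 21) = 82
C (Chance): 1/4·42 + 1/4·49 + 1/4·20 + 1/4·44 = 38.75
D (P1): max(19, 91) = 91
E (Chance): 1/2·67 + 1/2·15 = 41
Root (P2): min(82, 38.75, 91, 41) = 38.75

38.75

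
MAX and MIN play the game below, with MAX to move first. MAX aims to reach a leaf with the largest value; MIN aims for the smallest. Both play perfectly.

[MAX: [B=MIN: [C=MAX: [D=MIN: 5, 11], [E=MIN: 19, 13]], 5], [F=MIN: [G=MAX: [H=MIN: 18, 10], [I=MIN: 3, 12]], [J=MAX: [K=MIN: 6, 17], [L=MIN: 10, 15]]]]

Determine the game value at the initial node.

10

D (MIN): min(5, 11) = 5
E (MIN): min(19, 13) = 13
C (MAX): max(5, 13) = 13
B (MIN): min(13, 5) = 5
H (MIN): min(18, 10) = 10
I (MIN): min(3, 12) = 3
G (MAX): max(10, 3) = 10
K (MIN): min(6, 17) = 6
L (MIN): min(10, 15) = 10
J (MAX): max(6, 10) = 10
F (MIN): min(10, 10) = 10
Root (MAX): max(5, 10) = 10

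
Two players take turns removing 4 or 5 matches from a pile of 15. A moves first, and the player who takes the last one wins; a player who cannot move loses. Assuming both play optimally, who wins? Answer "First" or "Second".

First

Compute winning (W) and losing (L) positions by backward induction:
i:   0  1  2  3  4  5  6  7  8  9 10 11 12 13 14 15
     L  L  L  L  W  W  W  W  W  L  L  L  L  W  W  W
Position 15 is W, so the first player wins.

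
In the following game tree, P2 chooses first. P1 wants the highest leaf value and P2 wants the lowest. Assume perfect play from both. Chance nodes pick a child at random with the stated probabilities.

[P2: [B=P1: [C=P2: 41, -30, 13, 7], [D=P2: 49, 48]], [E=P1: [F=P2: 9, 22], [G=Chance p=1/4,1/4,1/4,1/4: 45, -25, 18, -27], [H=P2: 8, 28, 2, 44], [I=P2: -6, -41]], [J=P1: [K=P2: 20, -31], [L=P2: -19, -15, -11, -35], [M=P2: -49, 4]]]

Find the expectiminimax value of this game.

C (P2): min(41, -30, 13, 7) = -30
D (P2): min(49, 48) = 48
B (P1): max(-30, 48) = 48
F (P2): min(9, 22) = 9
G (Chance): 1/4·45 + 1/4·-25 + 1/4·18 + 1/4·-27 = 2.75
H (P2): min(8, 28, 2, 44) = 2
I (P2): min(-6, -41) = -41
E (P1): max(9, 2.75, 2, -41) = 9
K (P2): min(20, -31) = -31
L (P2): min(-19, -15, -11, -35) = -35
M (P2): min(-49, 4) = -49
J (P1): max(-31, -35, -49) = -31
Root (P2): min(48, 9, -31) = -31

-31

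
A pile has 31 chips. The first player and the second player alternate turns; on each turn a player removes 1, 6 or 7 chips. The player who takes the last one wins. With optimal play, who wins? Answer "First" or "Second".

First

Positions where the player to move wins (W) vs loses (L):
i:   0  1  2  3  4  5  6  7  8  9 10 11 12 13 14 15 16 17 18 19 20 21 22 23 24 25 26 27 28 29 30 31
     L  W  L  W  L  W  W  W  W  W  W  W  L  W  L  W  L  W  W  W  W  W  W  W  L  W  L  W  L  W  W  W
Position 31 is W, so the first player wins.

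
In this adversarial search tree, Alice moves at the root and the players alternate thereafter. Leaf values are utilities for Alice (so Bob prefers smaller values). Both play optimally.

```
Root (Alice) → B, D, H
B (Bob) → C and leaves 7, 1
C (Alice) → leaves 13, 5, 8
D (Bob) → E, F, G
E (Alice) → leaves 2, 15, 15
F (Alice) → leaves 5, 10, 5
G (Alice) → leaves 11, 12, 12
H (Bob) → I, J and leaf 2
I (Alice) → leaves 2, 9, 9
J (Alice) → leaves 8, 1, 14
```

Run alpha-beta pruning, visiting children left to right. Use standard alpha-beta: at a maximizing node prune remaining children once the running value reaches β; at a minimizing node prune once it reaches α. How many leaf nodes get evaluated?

C [α=-∞,β=+∞]: v=13
B [α=-∞,β=+∞]: v=1
E [α=1,β=+∞]: v=15
F [α=1,β=15]: v=10
G [α=1,β=10]: v=11 after child 1 ≥ β → β-cutoff, skip 2
D [α=1,β=+∞]: v=10
I [α=10,β=+∞]: v=9
H [α=10,β=+∞]: v=9 after child 1 ≤ α → α-cutoff, skip 2
Root [α=-∞,β=+∞]: v=10
Leaves evaluated: 15 of 21.

15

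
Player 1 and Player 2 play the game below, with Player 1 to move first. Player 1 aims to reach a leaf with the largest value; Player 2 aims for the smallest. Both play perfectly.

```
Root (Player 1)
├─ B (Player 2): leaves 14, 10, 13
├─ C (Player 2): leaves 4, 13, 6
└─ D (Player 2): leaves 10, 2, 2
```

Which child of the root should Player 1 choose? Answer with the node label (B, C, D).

B (Player 2): min(14, 10, 13) = 10
C (Player 2): min(4, 13, 6) = 4
D (Player 2): min(10, 2, 2) = 2
Root (Player 1): max(10, 4, 2) = 10
Player 1 picks the child with the highest value: B (value 10).

B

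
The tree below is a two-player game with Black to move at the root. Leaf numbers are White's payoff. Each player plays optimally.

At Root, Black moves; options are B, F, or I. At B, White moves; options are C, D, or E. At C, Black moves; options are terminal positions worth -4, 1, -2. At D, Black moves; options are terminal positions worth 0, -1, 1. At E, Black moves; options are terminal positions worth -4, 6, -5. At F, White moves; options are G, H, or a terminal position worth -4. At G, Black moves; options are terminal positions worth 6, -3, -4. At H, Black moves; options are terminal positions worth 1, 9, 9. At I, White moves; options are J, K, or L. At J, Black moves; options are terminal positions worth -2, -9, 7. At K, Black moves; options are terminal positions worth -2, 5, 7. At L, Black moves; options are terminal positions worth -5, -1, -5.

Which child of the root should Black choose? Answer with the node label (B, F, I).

C (Black): min(-4, 1, -2) = -4
D (Black): min(0, -1, 1) = -1
E (Black): min(-4, 6, -5) = -5
B (White): max(-4, -1, -5) = -1
G (Black): min(6, -3, -4) = -4
H (Black): min(1, 9, 9) = 1
F (White): max(-4, 1, -4) = 1
J (Black): min(-2, -9, 7) = -9
K (Black): min(-2, 5, 7) = -2
L (Black): min(-5, -1, -5) = -5
I (White): max(-9, -2, -5) = -2
Root (Black): min(-1, 1, -2) = -2
Black picks the child with the lowest value: I (value -2).

I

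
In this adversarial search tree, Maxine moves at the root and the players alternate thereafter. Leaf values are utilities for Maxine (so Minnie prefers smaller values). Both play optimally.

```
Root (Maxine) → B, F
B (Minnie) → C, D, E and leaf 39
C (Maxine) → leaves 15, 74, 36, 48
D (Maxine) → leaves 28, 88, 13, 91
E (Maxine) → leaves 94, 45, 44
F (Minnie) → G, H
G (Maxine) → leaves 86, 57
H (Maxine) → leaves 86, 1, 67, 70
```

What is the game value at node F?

G: max(86, 57) = 86
H: max(86, 1, 67, 70) = 86
F: min(86, 86) = 86

86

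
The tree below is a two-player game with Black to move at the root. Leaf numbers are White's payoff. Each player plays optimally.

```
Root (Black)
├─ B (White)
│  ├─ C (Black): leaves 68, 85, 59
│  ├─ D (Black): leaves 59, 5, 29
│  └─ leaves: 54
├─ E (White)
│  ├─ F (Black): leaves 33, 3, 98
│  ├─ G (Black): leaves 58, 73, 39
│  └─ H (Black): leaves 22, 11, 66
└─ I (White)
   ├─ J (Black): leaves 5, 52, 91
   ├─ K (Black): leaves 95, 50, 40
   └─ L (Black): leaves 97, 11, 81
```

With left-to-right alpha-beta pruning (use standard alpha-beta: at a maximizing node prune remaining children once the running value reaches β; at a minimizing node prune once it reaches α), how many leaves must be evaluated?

18

C [α=-∞,β=+∞]: v=59
D [α=59,β=+∞]: v=59 after child 1 ≤ α → α-cutoff, skip 2
B [α=-∞,β=+∞]: v=59
F [α=-∞,β=59]: v=3
G [α=3,β=59]: v=39
H [α=39,β=59]: v=22 after child 1 ≤ α → α-cutoff, skip 2
E [α=-∞,β=59]: v=39
J [α=-∞,β=39]: v=5
K [α=5,β=39]: v=40
I [α=-∞,β=39]: v=40 after child 2 ≥ β → β-cutoff, skip 1
Root [α=-∞,β=+∞]: v=39
Leaves evaluated: 18 of 25.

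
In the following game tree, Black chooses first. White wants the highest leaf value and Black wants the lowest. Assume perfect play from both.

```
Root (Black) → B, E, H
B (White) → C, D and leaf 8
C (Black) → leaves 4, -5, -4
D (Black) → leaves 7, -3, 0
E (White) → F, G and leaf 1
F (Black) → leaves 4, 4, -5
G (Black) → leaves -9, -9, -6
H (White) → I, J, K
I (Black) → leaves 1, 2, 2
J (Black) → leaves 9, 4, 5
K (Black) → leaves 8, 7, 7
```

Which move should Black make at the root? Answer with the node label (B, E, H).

E

C (Black): min(4, -5, -4) = -5
D (Black): min(7, -3, 0) = -3
B (White): max(-5, -3, 8) = 8
F (Black): min(4, 4, -5) = -5
G (Black): min(-9, -9, -6) = -9
E (White): max(-5, -9, 1) = 1
I (Black): min(1, 2, 2) = 1
J (Black): min(9, 4, 5) = 4
K (Black): min(8, 7, 7) = 7
H (White): max(1, 4, 7) = 7
Root (Black): min(8, 1, 7) = 1
Black picks the child with the lowest value: E (value 1).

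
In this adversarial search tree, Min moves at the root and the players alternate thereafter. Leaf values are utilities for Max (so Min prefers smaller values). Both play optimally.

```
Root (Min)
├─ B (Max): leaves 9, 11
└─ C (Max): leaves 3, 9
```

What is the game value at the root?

B (Max): max(9, 11) = 11
C (Max): max(3, 9) = 9
Root (Min): min(11, 9) = 9

9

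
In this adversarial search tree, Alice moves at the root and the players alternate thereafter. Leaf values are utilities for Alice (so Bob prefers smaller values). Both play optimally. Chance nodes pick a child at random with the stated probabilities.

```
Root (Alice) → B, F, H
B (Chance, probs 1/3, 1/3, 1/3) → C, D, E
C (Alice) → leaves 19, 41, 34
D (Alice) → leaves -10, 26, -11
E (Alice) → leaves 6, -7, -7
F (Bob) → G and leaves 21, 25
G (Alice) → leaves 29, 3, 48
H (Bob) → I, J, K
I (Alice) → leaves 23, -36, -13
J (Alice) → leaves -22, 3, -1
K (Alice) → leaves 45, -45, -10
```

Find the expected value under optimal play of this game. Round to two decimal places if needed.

C (Alice): max(19, 41, 34) = 41
D (Alice): max(-10, 26, -11) = 26
E (Alice): max(6, -7, -7) = 6
B (Chance): 1/3·41 + 1/3·26 + 1/3·6 = 24.33
G (Alice): max(29, 3, 48) = 48
F (Bob): min(48, 21, 25) = 21
I (Alice): max(23, -36, -13) = 23
J (Alice): max(-22, 3, -1) = 3
K (Alice): max(45, -45, -10) = 45
H (Bob): min(23, 3, 45) = 3
Root (Alice): max(24.33, 21, 3) = 24.33

24.33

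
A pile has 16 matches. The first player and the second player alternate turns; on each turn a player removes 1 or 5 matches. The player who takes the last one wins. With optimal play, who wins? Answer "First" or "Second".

Mark each pile size as W (mover wins) or L (mover loses):
i:   0  1  2  3  4  5  6  7  8  9 10 11 12 13 14 15 16
     L  W  L  W  L  W  L  W  L  W  L  W  L  W  L  W  L
Position 16 is L, so the second player wins.

Second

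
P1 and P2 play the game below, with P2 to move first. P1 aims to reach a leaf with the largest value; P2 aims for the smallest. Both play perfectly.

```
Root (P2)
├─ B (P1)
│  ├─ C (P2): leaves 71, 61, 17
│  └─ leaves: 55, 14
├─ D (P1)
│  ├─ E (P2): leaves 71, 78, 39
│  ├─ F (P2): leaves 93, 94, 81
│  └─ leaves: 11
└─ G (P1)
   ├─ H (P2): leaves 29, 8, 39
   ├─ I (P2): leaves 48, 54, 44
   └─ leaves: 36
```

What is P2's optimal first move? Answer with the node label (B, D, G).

G

C (P2): min(71, 61, 17) = 17
B (P1): max(17, 55, 14) = 55
E (P2): min(71, 78, 39) = 39
F (P2): min(93, 94, 81) = 81
D (P1): max(39, 81, 11) = 81
H (P2): min(29, 8, 39) = 8
I (P2): min(48, 54, 44) = 44
G (P1): max(8, 44, 36) = 44
Root (P2): min(55, 81, 44) = 44
P2 picks the child with the lowest value: G (value 44).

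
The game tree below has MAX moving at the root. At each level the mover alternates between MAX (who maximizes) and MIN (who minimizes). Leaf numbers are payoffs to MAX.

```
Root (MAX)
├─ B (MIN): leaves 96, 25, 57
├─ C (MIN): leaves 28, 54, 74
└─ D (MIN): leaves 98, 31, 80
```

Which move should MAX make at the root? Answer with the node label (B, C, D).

D

B (MIN): min(96, 25, 57) = 25
C (MIN): min(28, 54, 74) = 28
D (MIN): min(98, 31, 80) = 31
Root (MAX): max(25, 28, 31) = 31
MAX picks the child with the highest value: D (value 31).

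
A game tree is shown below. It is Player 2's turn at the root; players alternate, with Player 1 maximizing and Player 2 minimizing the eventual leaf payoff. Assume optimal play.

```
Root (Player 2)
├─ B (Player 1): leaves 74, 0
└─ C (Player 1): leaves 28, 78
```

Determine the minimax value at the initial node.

74

B (Player 1): max(74, 0) = 74
C (Player 1): max(28, 78) = 78
Root (Player 2): min(74, 78) = 74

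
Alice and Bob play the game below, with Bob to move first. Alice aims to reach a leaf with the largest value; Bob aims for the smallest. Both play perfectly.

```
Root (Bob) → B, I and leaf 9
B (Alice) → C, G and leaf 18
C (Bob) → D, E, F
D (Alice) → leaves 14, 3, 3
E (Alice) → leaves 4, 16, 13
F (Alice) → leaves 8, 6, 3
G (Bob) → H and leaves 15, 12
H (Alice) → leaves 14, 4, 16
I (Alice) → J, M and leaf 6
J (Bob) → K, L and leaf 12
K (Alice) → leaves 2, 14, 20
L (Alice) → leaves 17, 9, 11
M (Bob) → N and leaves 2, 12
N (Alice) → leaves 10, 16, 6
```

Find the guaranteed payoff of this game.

9

D (Alice): max(14, 3, 3) = 14
E (Alice): max(4, 16, 13) = 16
F (Alice): max(8, 6, 3) = 8
C (Bob): min(14, 16, 8) = 8
H (Alice): max(14, 4, 16) = 16
G (Bob): min(16, 15, 12) = 12
B (Alice): max(8, 12, 18) = 18
K (Alice): max(2, 14, 20) = 20
L (Alice): max(17, 9, 11) = 17
J (Bob): min(20, 17, 12) = 12
N (Alice): max(10, 16, 6) = 16
M (Bob): min(16, 2, 12) = 2
I (Alice): max(12, 2, 6) = 12
Root (Bob): min(18, 12, 9) = 9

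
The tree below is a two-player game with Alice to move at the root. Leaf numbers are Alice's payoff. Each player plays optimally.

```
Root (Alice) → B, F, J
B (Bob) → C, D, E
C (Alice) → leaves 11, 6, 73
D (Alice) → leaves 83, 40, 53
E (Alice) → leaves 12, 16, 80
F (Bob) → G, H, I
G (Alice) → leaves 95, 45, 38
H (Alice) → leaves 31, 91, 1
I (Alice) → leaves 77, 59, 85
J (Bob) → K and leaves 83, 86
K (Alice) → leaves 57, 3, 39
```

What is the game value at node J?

K: max(57, 3, 39) = 57
J: min(57, 83, 86) = 57

57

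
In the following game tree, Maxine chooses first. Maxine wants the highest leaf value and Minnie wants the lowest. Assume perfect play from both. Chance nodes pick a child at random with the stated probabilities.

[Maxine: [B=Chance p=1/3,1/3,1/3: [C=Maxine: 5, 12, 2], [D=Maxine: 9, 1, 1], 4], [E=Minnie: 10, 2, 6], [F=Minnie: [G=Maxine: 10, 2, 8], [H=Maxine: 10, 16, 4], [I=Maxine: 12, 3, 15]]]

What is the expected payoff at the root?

10

C (Maxine): max(5, 12, 2) = 12
D (Maxine): max(9, 1, 1) = 9
B (Chance): 1/3·12 + 1/3·9 + 1/3·4 = 8.33
E (Minnie): min(10, 2, 6) = 2
G (Maxine): max(10, 2, 8) = 10
H (Maxine): max(10, 16, 4) = 16
I (Maxine): max(12, 3, 15) = 15
F (Minnie): min(10, 16, 15) = 10
Root (Maxine): max(8.33, 2, 10) = 10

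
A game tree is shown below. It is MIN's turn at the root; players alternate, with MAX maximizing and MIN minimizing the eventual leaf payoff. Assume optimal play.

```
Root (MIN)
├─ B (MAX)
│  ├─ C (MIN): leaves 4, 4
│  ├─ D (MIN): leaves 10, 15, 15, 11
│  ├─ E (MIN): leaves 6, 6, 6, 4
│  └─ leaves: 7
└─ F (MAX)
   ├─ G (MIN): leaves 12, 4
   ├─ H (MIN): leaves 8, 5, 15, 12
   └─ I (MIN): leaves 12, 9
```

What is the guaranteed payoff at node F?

G: min(12, 4) = 4
H: min(8, 5, 15, 12) = 5
I: min(12, 9) = 9
F: max(4, 5, 9) = 9

9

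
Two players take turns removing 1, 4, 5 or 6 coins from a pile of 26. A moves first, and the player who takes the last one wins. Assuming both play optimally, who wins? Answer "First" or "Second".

First

Positions where the player to move wins (W) vs loses (L):
i:   0  1  2  3  4  5  6  7  8  9 10 11 12 13 14 15 16 17 18 19 20 21 22 23 24 25 26
     L  W  L  W  W  W  W  W  W  L  W  L  W  W  W  W  W  W  L  W  L  W  W  W  W  W  W
Position 26 is W, so the first player wins.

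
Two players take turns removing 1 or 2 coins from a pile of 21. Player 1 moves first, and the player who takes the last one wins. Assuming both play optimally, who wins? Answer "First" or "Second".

i:   0  1  2  3  4  5  6  7  8  9 10 11 12 13 14 15 16 17 18 19 20 21
     L  W  W  L  W  W  L  W  W  L  W  W  L  W  W  L  W  W  L  W  W  L
Position 21 is L, so the second player wins.

Second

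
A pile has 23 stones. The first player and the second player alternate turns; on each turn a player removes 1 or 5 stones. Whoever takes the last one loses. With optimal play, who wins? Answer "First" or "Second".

Compute winning (W) and losing (L) positions by backward induction:
i:   0  1  2  3  4  5  6  7  8  9 10 11 12 13 14 15 16 17 18 19 20 21 22 23
     W  L  W  L  W  L  W  L  W  L  W  L  W  L  W  L  W  L  W  L  W  L  W  L
Position 23 is L, so the second player wins.

Second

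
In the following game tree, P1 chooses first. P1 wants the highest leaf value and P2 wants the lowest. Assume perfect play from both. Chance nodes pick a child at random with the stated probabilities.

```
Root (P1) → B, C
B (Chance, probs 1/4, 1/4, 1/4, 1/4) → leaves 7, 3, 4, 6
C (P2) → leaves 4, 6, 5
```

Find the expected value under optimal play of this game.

5

B (Chance): 1/4·7 + 1/4·3 + 1/4·4 + 1/4·6 = 5
C (P2): min(4, 6, 5) = 4
Root (P1): max(5, 4) = 5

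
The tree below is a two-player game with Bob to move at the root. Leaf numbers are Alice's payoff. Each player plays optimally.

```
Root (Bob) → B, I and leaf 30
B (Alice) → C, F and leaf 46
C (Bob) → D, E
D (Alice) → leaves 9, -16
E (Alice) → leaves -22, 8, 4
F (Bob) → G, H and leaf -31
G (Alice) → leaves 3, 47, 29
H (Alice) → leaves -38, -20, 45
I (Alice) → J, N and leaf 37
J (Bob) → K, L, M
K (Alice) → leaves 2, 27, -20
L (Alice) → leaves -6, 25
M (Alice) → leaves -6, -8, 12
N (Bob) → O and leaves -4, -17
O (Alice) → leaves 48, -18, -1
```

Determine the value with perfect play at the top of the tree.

30

D (Alice): max(9, -16) = 9
E (Alice): max(-22, 8, 4) = 8
C (Bob): min(9, 8) = 8
G (Alice): max(3, 47, 29) = 47
H (Alice): max(-38, -20, 45) = 45
F (Bob): min(47, 45, -31) = -31
B (Alice): max(8, -31, 46) = 46
K (Alice): max(2, 27, -20) = 27
L (Alice): max(-6, 25) = 25
M (Alice): max(-6, -8, 12) = 12
J (Bob): min(27, 25, 12) = 12
O (Alice): max(48, -18, -1) = 48
N (Bob): min(48, -4, -17) = -17
I (Alice): max(12, -17, 37) = 37
Root (Bob): min(46, 37, 30) = 30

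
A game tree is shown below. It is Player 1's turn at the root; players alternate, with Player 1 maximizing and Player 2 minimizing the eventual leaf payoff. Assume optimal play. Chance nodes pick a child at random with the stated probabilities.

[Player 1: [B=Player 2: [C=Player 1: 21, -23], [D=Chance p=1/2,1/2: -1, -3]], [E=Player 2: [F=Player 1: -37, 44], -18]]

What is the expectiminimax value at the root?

C (Player 1): max(21, -23) = 21
D (Chance): 1/2·-1 + 1/2·-3 = -2
B (Player 2): min(21, -2) = -2
F (Player 1): max(-37, 44) = 44
E (Player 2): min(44, -18) = -18
Root (Player 1): max(-2, -18) = -2

-2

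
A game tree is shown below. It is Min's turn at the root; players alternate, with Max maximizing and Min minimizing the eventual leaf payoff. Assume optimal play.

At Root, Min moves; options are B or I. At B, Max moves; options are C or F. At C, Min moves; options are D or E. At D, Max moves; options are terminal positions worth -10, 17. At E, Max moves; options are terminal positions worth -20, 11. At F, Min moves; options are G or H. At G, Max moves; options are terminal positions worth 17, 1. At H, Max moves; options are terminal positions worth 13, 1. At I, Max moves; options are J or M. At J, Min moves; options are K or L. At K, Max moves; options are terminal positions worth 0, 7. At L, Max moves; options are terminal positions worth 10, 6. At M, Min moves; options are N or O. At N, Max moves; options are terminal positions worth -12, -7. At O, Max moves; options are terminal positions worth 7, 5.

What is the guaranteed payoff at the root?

D (Max): max(-10, 17) = 17
E (Max): max(-20, 11) = 11
C (Min): min(17, 11) = 11
G (Max): max(17, 1) = 17
H (Max): max(13, 1) = 13
F (Min): min(17, 13) = 13
B (Max): max(11, 13) = 13
K (Max): max(0, 7) = 7
L (Max): max(10, 6) = 10
J (Min): min(7, 10) = 7
N (Max): max(-12, -7) = -7
O (Max): max(7, 5) = 7
M (Min): min(-7, 7) = -7
I (Max): max(7, -7) = 7
Root (Min): min(13, 7) = 7

7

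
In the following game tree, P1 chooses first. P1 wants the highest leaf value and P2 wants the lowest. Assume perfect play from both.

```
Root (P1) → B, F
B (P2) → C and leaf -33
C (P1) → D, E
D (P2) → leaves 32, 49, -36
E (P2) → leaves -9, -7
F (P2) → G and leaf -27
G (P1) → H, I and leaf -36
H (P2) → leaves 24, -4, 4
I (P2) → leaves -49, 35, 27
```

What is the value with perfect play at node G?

H: min(24, -4, 4) = -4
I: min(-49, 35, 27) = -49
G: max(-4, -49, -36) = -4

-4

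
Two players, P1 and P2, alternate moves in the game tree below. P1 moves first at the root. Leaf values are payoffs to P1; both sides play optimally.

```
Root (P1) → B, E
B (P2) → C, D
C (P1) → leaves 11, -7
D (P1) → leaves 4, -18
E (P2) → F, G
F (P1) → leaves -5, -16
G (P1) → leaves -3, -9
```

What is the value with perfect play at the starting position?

C (P1): max(11, -7) = 11
D (P1): max(4, -18) = 4
B (P2): min(11, 4) = 4
F (P1): max(-5, -16) = -5
G (P1): max(-3, -9) = -3
E (P2): min(-5, -3) = -5
Root (P1): max(4, -5) = 4

4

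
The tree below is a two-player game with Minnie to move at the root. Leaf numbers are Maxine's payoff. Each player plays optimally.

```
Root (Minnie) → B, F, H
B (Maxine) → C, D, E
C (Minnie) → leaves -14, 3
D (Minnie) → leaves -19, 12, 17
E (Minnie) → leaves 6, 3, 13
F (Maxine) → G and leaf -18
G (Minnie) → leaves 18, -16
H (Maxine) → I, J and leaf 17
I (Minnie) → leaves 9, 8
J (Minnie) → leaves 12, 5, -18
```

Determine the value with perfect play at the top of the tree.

C (Minnie): min(-14, 3) = -14
D (Minnie): min(-19, 12, 17) = -19
E (Minnie): min(6, 3, 13) = 3
B (Maxine): max(-14, -19, 3) = 3
G (Minnie): min(18, -16) = -16
F (Maxine): max(-16, -18) = -16
I (Minnie): min(9, 8) = 8
J (Minnie): min(12, 5, -18) = -18
H (Maxine): max(8, -18, 17) = 17
Root (Minnie): min(3, -16, 17) = -16

-16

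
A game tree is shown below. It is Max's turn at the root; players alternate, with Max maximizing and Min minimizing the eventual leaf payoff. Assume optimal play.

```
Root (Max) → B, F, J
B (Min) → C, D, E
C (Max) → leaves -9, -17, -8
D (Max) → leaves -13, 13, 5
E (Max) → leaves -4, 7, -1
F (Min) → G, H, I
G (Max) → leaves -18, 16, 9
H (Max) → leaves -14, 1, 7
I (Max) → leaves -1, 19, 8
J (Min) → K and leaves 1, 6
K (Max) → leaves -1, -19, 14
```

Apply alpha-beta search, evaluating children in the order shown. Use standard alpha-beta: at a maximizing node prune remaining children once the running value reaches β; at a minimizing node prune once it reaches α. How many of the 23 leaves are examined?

C [α=-∞,β=+∞]: v=-8
D [α=-∞,β=-8]: v=13 after child 2 ≥ β → β-cutoff, skip 1
E [α=-∞,β=-8]: v=-4 after child 1 ≥ β → β-cutoff, skip 2
B [α=-∞,β=+∞]: v=-8
G [α=-8,β=+∞]: v=16
H [α=-8,β=16]: v=7
I [α=-8,β=7]: v=19 after child 2 ≥ β → β-cutoff, skip 1
F [α=-8,β=+∞]: v=7
K [α=7,β=+∞]: v=14
J [α=7,β=+∞]: v=1 after child 2 ≤ α → α-cutoff, skip 1
Root [α=-∞,β=+∞]: v=7
Leaves evaluated: 18 of 23.

18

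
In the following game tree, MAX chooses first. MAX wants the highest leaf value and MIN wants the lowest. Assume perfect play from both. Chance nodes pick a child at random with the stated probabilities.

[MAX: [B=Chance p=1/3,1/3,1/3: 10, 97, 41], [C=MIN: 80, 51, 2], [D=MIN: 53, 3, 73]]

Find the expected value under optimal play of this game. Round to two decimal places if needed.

49.33

B (Chance): 1/3·10 + 1/3·97 + 1/3·41 = 49.33
C (MIN): min(80, 51, 2) = 2
D (MIN): min(53, 3, 73) = 3
Root (MAX): max(49.33, 2, 3) = 49.33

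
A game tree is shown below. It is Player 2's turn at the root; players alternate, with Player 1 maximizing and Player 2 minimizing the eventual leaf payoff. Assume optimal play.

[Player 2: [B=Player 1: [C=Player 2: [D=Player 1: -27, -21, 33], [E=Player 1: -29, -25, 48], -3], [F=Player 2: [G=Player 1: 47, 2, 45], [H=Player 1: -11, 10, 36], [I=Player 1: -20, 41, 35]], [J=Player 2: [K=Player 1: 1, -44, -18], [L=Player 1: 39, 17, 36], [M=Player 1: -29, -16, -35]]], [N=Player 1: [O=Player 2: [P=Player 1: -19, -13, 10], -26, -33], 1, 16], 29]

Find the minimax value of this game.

D (Player 1): max(-27, -21, 33) = 33
E (Player 1): max(-29, -25, 48) = 48
C (Player 2): min(33, 48, -3) = -3
G (Player 1): max(47, 2, 45) = 47
H (Player 1): max(-11, 10, 36) = 36
I (Player 1): max(-20, 41, 35) = 41
F (Player 2): min(47, 36, 41) = 36
K (Player 1): max(1, -44, -18) = 1
L (Player 1): max(39, 17, 36) = 39
M (Player 1): max(-29, -16, -35) = -16
J (Player 2): min(1, 39, -16) = -16
B (Player 1): max(-3, 36, -16) = 36
P (Player 1): max(-19, -13, 10) = 10
O (Player 2): min(10, -26, -33) = -33
N (Player 1): max(-33, 1, 16) = 16
Root (Player 2): min(36, 16, 29) = 16

16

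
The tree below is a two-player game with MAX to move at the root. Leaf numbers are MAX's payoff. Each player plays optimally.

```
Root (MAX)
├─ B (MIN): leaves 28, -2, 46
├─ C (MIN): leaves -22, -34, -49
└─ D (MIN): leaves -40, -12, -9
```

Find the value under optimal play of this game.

B (MIN): min(28, -2, 46) = -2
C (MIN): min(-22, -34, -49) = -49
D (MIN): min(-40, -12, -9) = -40
Root (MAX): max(-2, -49, -40) = -2

-2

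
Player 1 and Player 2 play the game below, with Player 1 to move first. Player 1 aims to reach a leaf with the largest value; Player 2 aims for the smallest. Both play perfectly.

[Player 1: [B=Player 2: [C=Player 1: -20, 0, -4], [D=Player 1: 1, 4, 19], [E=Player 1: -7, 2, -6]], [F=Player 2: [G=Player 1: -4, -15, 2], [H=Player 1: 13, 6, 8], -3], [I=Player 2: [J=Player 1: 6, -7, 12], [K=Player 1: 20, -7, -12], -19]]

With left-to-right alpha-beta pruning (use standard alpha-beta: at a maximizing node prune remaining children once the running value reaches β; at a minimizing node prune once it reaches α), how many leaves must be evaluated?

C [α=-∞,β=+∞]: v=0
D [α=-∞,β=0]: v=1 after child 1 ≥ β → β-cutoff, skip 2
E [α=-∞,β=0]: v=2 after child 2 ≥ β → β-cutoff, skip 1
B [α=-∞,β=+∞]: v=0
G [α=0,β=+∞]: v=2
H [α=0,β=2]: v=13 after child 1 ≥ β → β-cutoff, skip 2
F [α=0,β=+∞]: v=-3
J [α=0,β=+∞]: v=12
K [α=0,β=12]: v=20 after child 1 ≥ β → β-cutoff, skip 2
I [α=0,β=+∞]: v=-19
Root [α=-∞,β=+∞]: v=0
Leaves evaluated: 16 of 23.

16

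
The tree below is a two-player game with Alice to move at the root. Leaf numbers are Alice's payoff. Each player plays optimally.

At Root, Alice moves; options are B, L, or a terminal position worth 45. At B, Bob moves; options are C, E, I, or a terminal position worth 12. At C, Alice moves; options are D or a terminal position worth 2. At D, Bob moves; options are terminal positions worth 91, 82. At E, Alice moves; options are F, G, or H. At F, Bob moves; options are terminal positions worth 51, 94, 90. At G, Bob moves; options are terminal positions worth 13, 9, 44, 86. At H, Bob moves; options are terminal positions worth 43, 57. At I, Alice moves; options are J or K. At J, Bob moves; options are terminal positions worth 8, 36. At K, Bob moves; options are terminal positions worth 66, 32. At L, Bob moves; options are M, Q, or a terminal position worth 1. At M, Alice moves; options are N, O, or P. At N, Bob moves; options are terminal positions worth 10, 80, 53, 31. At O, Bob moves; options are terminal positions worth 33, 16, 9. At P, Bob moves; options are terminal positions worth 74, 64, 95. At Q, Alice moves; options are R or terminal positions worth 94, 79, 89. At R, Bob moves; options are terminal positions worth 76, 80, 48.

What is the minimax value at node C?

D: min(91, 82) = 82
C: max(82, 2) = 82

82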